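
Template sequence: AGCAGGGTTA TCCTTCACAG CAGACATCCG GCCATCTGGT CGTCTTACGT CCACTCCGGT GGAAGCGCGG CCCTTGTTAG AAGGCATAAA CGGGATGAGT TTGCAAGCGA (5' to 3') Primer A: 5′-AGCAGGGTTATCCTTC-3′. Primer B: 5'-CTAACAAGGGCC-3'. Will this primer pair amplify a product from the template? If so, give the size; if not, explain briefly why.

Primer A (AGCAGGGTTATCCTTC) matches the top strand at positions 1–16; it acts as a forward primer.
Primer B's reverse complement is GGCCCTTGTTAG, matching the top strand at positions 69–80; it acts as a reverse primer.
The 3' ends face each other across positions 1–80, giving an 80 bp product.

Yes — an 80 bp product.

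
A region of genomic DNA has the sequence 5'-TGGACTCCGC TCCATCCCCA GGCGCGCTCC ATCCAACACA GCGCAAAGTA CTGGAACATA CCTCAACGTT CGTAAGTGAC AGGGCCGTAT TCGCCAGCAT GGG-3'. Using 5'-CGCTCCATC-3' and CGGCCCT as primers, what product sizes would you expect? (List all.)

The forward primer CGCTCCATC matches the top strand at positions 8–16, 25–33.
The reverse primer's reverse complement is AGGGCCG, matching at positions 81–87.
Each forward site pairs with the reverse site to give a product ending at position 87: sizes 80, 63 bp.

80 bp, 63 bp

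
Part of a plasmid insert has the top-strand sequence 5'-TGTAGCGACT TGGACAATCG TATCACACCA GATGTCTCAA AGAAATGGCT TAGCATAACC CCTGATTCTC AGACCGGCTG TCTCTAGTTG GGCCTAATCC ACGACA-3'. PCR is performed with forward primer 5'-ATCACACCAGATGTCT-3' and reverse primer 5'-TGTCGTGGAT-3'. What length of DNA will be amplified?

Scanning the template, ATCACACCAGATGTCT occurs at positions 22–37; this primer anneals to the bottom strand there with its 3' end pointing downstream.
Reverse complement of the reverse primer: ATCCACGACA. This occurs on the top strand at positions 97–106.
Amplicon spans positions 22–106: 85 bp.

85 bp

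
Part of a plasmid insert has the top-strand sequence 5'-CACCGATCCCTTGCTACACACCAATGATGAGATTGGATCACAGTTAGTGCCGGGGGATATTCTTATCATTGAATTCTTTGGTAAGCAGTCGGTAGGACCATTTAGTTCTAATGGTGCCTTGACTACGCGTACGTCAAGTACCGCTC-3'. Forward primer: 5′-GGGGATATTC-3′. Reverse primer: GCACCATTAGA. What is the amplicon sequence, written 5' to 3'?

Scanning the template, GGGGATATTC occurs at positions 53–62; this primer anneals to the bottom strand there with its 3' end pointing downstream.
Reverse complement of the reverse primer: TCTAATGGTGC. This occurs on the top strand at positions 107–117.
The product is the template from position 53 through 117 (65 bp).

5'-GGGGATATTCTTATCATTGAATTCTTTGGTAAGCAGTCGGTAGGACCATTTAGTTCTAATGGTGC-3'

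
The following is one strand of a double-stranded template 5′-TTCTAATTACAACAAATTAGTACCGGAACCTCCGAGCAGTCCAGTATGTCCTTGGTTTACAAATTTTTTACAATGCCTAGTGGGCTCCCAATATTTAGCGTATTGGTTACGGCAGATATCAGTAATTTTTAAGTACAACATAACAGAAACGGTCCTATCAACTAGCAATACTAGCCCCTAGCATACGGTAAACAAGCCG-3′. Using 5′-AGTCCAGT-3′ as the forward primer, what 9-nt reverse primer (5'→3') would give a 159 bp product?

5'-CTTGTTTAC-3'

The forward primer binds at positions 38–45, so a 159 bp product ends at position 38 + 159 − 1 = 196.
The reverse primer anneals to the top strand over positions 188–196, i.e. to GTAAACAAG.
Its sequence written 5'→3' is the reverse complement: CTTGTTTAC.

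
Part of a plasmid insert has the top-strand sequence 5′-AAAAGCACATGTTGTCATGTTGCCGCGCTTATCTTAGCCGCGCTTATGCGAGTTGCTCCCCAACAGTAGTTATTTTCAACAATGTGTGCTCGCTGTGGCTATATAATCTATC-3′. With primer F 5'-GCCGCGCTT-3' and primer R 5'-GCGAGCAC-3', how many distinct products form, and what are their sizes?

Two products: 72 bp, 57 bp

The forward primer GCCGCGCTT matches the top strand at positions 22–30, 37–45.
The reverse primer's reverse complement is GTGCTCGC, matching at positions 86–93.
Each forward site pairs with the reverse site to give a product ending at position 93: sizes 72, 57 bp.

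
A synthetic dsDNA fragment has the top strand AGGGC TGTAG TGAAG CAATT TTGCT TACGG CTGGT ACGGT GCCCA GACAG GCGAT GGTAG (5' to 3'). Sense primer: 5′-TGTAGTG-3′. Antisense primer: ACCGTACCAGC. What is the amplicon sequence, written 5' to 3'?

5'-TGTAGTGAAGCAATTTTGCTTACGGCTGGTACGGT-3'

Scanning the template, TGTAGTG occurs at positions 6–12; this primer anneals to the bottom strand there with its 3' end pointing downstream.
The reverse primer's reverse complement is GCTGGTACGGT, which matches the template at positions 30–40.
The product is the template from position 6 through 40 (35 bp).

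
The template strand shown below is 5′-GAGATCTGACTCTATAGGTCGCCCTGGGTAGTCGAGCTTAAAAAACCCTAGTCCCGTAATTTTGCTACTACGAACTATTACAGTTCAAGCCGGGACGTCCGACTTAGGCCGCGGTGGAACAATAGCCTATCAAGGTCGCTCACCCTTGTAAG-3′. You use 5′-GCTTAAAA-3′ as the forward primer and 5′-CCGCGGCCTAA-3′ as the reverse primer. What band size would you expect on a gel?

Scanning the template, GCTTAAAA occurs at positions 36–43; this primer anneals to the bottom strand there with its 3' end pointing downstream.
Reverse complement of the reverse primer: TTAGGCCGCGG. This occurs on the top strand at positions 104–114.
Product length = (reverse-primer end) − (forward-primer start) + 1 = 114 − 36 + 1 = 79 bp.

79 bp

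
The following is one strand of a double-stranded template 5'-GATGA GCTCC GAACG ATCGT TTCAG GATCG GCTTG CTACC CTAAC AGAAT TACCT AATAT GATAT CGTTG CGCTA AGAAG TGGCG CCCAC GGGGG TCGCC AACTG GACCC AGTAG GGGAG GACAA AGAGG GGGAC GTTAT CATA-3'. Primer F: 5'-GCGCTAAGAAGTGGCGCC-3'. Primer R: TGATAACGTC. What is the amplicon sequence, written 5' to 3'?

Scanning the template, GCGCTAAGAAGTGGCGCC occurs at positions 70–87; this primer anneals to the bottom strand there with its 3' end pointing downstream.
Reverse complement of the reverse primer: GACGTTATCA. This occurs on the top strand at positions 133–142.
The product is the template from position 70 through 142 (73 bp).

5'-GCGCTAAGAAGTGGCGCCCACGGGGGTCGCCAACTGGACCCAGTAGGGGAGGACAAAGAGGGGGACGTTATCA-3'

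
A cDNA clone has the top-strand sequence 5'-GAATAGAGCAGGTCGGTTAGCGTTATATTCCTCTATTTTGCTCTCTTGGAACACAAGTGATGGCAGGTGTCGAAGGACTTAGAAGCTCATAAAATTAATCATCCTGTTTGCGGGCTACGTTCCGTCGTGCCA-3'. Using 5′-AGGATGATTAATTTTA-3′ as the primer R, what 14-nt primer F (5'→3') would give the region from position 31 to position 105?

5'-CTCTATTTTGCTCT-3'

The reverse primer's reverse complement TAAAATTAATCATCCT matches the template at positions 90–105; the product starts at position 31.
The forward primer is identical to the top strand over positions 31–44: CTCTATTTTGCTCT.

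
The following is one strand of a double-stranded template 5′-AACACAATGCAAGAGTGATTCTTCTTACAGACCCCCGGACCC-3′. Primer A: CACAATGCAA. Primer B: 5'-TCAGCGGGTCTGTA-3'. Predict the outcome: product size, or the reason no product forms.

Primer B (TCAGCGGGTCTGTA) does not match the top strand, and its reverse complement TACAGACCCGCTGA does not match either.
With no annealing site for primer B, no amplification occurs.

No product — primer B has no binding site in the template.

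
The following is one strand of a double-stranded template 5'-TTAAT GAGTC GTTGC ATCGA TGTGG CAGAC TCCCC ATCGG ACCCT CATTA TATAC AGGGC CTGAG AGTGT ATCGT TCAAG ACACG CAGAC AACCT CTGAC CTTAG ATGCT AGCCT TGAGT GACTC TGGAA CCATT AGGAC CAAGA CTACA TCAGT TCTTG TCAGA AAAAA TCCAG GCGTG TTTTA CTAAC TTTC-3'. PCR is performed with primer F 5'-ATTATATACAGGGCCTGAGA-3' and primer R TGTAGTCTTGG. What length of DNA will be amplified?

104 bp

Scanning the template, ATTATATACAGGGCCTGAGA occurs at positions 47–66; this primer anneals to the bottom strand there with its 3' end pointing downstream.
Reverse complement of the reverse primer: CCAAGACTACA. This occurs on the top strand at positions 140–150.
Product length = (reverse-primer end) − (forward-primer start) + 1 = 150 − 47 + 1 = 104 bp.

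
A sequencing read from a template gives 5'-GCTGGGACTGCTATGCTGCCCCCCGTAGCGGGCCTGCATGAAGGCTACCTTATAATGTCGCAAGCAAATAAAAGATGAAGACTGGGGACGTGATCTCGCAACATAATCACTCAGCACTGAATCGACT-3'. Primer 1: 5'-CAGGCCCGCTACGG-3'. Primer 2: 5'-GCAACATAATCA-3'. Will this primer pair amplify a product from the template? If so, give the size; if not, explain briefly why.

Primer 1 (CAGGCCCGCTACGG) has reverse complement CCGTAGCGGGCCTG, which matches the top strand at positions 23–36; primer 1 anneals to the top strand there with its 3' end pointing upstream toward position 23.
Primer 2 (GCAACATAATCA) matches the top strand directly at positions 98–109; it anneals to the bottom strand with its 3' end pointing downstream toward position 109.
The 3' ends diverge (primer 1 extends toward position 1, primer 2 toward position 127), so the primers never converge on a shared product.

No product — the primers' 3' ends point away from each other.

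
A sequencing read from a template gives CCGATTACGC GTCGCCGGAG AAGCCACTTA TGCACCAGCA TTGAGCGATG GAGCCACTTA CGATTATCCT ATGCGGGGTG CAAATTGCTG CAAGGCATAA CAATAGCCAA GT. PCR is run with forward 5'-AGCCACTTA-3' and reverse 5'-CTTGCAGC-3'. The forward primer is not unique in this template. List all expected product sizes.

73 bp, 43 bp

The forward primer AGCCACTTA matches the top strand at positions 22–30, 52–60.
The reverse primer's reverse complement is GCTGCAAG, matching at positions 87–94.
Each forward site pairs with the reverse site to give a product ending at position 94: sizes 73, 43 bp.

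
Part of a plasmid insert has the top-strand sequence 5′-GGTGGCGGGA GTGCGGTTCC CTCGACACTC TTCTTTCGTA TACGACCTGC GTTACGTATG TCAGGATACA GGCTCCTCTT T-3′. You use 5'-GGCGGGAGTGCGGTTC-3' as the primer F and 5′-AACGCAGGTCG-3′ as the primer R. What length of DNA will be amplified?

50 bp

The forward primer matches the template at positions 4–19.
Reverse complement of the reverse primer: CGACCTGCGTT. This occurs on the top strand at positions 43–53.
Product length = (reverse-primer end) − (forward-primer start) + 1 = 53 − 4 + 1 = 50 bp.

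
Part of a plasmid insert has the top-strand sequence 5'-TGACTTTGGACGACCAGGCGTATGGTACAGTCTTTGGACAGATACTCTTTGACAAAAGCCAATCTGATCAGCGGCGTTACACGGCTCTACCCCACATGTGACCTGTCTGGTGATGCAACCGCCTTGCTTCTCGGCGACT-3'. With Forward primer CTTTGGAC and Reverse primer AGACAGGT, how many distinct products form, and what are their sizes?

The forward primer CTTTGGAC matches the top strand at positions 4–11, 32–39.
The reverse primer's reverse complement is ACCTGTCT, matching at positions 101–108.
Each forward site pairs with the reverse site to give a product ending at position 108: sizes 105, 77 bp.

Two products: 105 bp, 77 bp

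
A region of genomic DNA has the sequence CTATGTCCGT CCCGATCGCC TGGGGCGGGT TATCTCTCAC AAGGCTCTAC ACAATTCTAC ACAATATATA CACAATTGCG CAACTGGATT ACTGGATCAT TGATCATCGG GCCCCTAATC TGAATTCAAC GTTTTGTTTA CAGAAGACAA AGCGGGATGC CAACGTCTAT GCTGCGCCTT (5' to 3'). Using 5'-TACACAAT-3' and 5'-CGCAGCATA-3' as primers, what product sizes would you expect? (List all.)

129 bp, 119 bp, 108 bp

The forward primer TACACAAT matches the top strand at positions 48–55, 58–65, 69–76.
The reverse primer's reverse complement is TATGCTGCG, matching at positions 168–176.
Each forward site pairs with the reverse site to give a product ending at position 176: sizes 129, 119, 108 bp.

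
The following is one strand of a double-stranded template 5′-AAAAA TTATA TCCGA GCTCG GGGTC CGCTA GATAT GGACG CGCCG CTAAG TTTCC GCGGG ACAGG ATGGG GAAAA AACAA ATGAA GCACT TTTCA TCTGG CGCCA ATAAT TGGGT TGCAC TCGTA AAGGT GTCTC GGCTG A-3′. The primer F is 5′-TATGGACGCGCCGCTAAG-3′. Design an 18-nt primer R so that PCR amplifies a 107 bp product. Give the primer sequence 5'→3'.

5'-AGCCGAGACACCTTTACG-3'

The forward primer binds at positions 33–50, so a 107 bp product ends at position 33 + 107 − 1 = 139.
The reverse primer anneals to the top strand over positions 122–139, i.e. to CGTAAAGGTGTCTCGGCT.
Its sequence written 5'→3' is the reverse complement: AGCCGAGACACCTTTACG.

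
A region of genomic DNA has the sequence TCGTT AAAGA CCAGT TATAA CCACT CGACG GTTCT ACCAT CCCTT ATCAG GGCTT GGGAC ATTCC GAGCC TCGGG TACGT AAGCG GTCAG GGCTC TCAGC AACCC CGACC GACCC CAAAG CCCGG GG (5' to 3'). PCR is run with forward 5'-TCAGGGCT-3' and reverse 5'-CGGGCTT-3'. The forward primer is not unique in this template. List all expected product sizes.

The forward primer TCAGGGCT matches the top strand at positions 47–54, 87–94.
The reverse primer's reverse complement is AAGCCCG, matching at positions 118–124.
Each forward site pairs with the reverse site to give a product ending at position 124: sizes 78, 38 bp.

78 bp, 38 bp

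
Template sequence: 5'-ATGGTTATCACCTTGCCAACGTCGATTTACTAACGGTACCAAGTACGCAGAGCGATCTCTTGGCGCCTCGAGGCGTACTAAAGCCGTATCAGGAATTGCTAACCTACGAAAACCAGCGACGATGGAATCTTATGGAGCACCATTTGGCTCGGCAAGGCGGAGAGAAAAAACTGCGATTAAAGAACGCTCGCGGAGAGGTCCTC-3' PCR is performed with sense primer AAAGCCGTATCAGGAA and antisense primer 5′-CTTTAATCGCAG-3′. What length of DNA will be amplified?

Forward primer AAAGCCGTATCAGGAA is found on the top strand at positions 80–95.
The reverse primer's reverse complement is CTGCGATTAAAG, which matches the template at positions 171–182.
The product runs from position 80 to position 182, so its length is 182 − 80 + 1 = 103 bp.

103 bp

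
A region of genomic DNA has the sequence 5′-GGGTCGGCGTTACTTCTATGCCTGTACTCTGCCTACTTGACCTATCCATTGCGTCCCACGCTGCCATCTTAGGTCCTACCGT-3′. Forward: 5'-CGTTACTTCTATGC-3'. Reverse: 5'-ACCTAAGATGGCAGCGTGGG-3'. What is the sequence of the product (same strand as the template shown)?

5'-CGTTACTTCTATGCCTGTACTCTGCCTACTTGACCTATCCATTGCGTCCCACGCTGCCATCTTAGGT-3'

Forward primer CGTTACTTCTATGC is found on the top strand at positions 8–21.
Reverse complement of the reverse primer: CCCACGCTGCCATCTTAGGT. This occurs on the top strand at positions 55–74.
The product is the template from position 8 through 74 (67 bp).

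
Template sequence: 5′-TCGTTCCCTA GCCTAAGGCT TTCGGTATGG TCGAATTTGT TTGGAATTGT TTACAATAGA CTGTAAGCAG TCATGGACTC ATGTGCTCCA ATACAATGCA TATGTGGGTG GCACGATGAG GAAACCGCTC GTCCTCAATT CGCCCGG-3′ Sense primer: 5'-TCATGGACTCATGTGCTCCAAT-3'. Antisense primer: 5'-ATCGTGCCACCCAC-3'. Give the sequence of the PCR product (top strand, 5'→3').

5'-TCATGGACTCATGTGCTCCAATACAATGCATATGTGGGTGGCACGAT-3'

The forward primer matches the template at positions 71–92.
Taking the reverse complement of ATCGTGCCACCCAC gives GTGGGTGGCACGAT, found at positions 104–117 on the template; the primer anneals here to the top strand with its 3' end pointing upstream.
The product is the template from position 71 through 117 (47 bp).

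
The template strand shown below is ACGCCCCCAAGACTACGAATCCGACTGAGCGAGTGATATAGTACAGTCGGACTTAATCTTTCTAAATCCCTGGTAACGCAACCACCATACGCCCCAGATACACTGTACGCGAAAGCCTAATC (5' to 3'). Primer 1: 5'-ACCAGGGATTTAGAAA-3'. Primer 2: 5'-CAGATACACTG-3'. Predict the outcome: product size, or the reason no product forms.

Primer 1 (ACCAGGGATTTAGAAA) has reverse complement TTTCTAAATCCCTGGT, which matches the top strand at positions 59–74; primer 1 anneals to the top strand there with its 3' end pointing upstream toward position 59.
Primer 2 (CAGATACACTG) matches the top strand directly at positions 95–105; it anneals to the bottom strand with its 3' end pointing downstream toward position 105.
The 3' ends diverge (primer 1 extends toward position 1, primer 2 toward position 122), so the primers never converge on a shared product.

No product — the primers' 3' ends point away from each other.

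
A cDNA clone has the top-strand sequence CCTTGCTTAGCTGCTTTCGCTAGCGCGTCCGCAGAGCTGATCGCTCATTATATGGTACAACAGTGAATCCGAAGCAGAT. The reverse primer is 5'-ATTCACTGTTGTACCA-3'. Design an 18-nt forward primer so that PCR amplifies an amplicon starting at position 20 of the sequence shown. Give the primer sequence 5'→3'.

The reverse primer's reverse complement TGGTACAACAGTGAAT matches the template at positions 53–68; the product starts at position 20.
The forward primer is identical to the top strand over positions 20–37: CTAGCGCGTCCGCAGAGC.

5'-CTAGCGCGTCCGCAGAGC-3'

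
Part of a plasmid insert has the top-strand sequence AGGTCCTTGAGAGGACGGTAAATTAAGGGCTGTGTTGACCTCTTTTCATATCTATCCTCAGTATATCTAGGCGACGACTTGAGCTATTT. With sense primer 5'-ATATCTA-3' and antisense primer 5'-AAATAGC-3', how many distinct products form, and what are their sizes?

Two products: 42 bp, 27 bp

The forward primer ATATCTA matches the top strand at positions 48–54, 63–69.
The reverse primer's reverse complement is GCTATTT, matching at positions 83–89.
Each forward site pairs with the reverse site to give a product ending at position 89: sizes 42, 27 bp.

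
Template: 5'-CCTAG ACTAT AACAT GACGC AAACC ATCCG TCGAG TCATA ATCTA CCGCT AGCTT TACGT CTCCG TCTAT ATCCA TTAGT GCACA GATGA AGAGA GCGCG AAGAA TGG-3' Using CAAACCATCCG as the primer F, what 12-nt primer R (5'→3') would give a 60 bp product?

5'-CTAATGGATATA-3'

The forward primer binds at positions 20–30, so a 60 bp product ends at position 20 + 60 − 1 = 79.
The reverse primer anneals to the top strand over positions 68–79, i.e. to TATATCCATTAG.
Its sequence written 5'→3' is the reverse complement: CTAATGGATATA.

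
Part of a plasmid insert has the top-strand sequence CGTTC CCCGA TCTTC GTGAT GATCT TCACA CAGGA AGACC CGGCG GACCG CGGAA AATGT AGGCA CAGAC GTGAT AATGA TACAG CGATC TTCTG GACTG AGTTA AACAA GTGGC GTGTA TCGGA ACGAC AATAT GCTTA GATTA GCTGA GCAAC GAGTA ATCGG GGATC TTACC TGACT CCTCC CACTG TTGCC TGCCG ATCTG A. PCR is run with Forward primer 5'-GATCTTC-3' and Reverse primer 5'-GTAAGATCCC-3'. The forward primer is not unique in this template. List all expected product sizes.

The forward primer GATCTTC matches the top strand at positions 9–15, 21–27, 87–93.
The reverse primer's reverse complement is GGGATCTTAC, matching at positions 165–174.
Each forward site pairs with the reverse site to give a product ending at position 174: sizes 166, 154, 88 bp.

166 bp, 154 bp, 88 bp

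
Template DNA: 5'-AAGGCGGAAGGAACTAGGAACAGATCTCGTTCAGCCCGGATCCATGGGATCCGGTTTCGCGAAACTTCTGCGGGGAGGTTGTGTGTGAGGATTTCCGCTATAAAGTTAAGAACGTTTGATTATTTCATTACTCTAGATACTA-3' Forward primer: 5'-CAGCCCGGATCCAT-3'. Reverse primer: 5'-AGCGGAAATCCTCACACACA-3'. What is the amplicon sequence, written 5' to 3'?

Scanning the template, CAGCCCGGATCCAT occurs at positions 32–45; this primer anneals to the bottom strand there with its 3' end pointing downstream.
Reverse complement of the reverse primer: TGTGTGTGAGGATTTCCGCT. This occurs on the top strand at positions 80–99.
The product is the template from position 32 through 99 (68 bp).

5'-CAGCCCGGATCCATGGGATCCGGTTTCGCGAAACTTCTGCGGGGAGGTTGTGTGTGAGGATTTCCGCT-3'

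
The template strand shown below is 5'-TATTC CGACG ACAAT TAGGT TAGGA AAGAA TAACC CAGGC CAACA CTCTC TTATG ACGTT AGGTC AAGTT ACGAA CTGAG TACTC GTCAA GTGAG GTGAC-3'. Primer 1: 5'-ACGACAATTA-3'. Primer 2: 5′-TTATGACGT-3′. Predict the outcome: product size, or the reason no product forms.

No product — both primers anneal to the same strand and extend in the same direction.

Primer 1 (ACGACAATTA) matches the top strand at positions 8–17 (3' end points downstream).
Primer 2 (TTATGACGT) also matches the top strand directly, at positions 51–59 — its reverse complement ACGTCATAA is not present.
Both primers anneal to the bottom strand with 3' ends pointing the same way, so neither can prime synthesis back toward the other.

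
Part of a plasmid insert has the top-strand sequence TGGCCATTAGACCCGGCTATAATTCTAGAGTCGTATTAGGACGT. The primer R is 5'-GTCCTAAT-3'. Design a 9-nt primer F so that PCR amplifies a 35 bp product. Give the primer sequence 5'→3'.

5'-TAGACCCGG-3'

The reverse primer's reverse complement ATTAGGAC matches the template at positions 35–42, so the product ends at position 42.
A 35 bp product then starts at position 42 − 35 + 1 = 8.
The forward primer is identical to the top strand there: TAGACCCGG.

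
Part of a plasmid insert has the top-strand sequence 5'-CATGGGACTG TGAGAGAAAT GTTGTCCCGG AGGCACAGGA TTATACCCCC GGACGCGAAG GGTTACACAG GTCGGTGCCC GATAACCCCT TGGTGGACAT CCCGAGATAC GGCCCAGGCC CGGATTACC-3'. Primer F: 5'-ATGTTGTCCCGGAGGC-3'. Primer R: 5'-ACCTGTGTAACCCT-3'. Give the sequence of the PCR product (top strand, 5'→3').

5'-ATGTTGTCCCGGAGGCACAGGATTATACCCCCGGACGCGAAGGGTTACACAGGT-3'

The forward primer matches the template at positions 19–34.
Taking the reverse complement of ACCTGTGTAACCCT gives AGGGTTACACAGGT, found at positions 59–72 on the template; the primer anneals here to the top strand with its 3' end pointing upstream.
The product is the template from position 19 through 72 (54 bp).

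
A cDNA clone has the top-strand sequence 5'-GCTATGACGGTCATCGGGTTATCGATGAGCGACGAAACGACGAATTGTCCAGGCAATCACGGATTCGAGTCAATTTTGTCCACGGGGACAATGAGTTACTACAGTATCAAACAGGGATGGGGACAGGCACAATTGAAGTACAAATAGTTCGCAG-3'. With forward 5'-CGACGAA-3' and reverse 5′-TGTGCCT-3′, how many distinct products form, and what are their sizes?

Two products: 102 bp, 94 bp

The forward primer CGACGAA matches the top strand at positions 30–36, 38–44.
The reverse primer's reverse complement is AGGCACA, matching at positions 125–131.
Each forward site pairs with the reverse site to give a product ending at position 131: sizes 102, 94 bp.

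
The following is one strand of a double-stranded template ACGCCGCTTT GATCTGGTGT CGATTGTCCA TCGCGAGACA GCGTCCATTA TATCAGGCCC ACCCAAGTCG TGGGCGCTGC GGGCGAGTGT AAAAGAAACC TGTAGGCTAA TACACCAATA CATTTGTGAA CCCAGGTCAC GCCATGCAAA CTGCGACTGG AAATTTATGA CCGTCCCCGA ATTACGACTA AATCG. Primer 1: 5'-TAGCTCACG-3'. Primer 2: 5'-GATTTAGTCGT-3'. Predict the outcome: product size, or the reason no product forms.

Primer 1 (TAGCTCACG) does not match the top strand, and its reverse complement CGTGAGCTA does not match either.
With no annealing site for primer 1, no amplification occurs.

No product — primer 1 has no binding site in the template.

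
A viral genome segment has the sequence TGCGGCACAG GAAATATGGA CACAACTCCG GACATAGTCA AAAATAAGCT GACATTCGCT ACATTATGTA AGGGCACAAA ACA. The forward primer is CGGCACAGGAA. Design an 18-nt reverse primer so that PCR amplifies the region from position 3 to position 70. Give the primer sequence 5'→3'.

The product's 3' end on the top strand is position 70.
The reverse primer anneals to the top strand over positions 53–70, i.e. to CATTCGCTACATTATGTA.
Its sequence written 5'→3' is the reverse complement: TACATAATGTAGCGAATG.

5'-TACATAATGTAGCGAATG-3'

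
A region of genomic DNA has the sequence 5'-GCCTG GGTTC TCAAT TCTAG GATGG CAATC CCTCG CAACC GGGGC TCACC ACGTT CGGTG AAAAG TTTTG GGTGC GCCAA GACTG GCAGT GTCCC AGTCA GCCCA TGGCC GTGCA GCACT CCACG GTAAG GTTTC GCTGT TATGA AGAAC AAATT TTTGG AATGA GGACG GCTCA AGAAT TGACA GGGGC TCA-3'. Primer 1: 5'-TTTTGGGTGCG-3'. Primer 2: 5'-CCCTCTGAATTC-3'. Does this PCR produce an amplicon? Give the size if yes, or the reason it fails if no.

No product — primer 2 has no binding site in the template.

Primer 2 (CCCTCTGAATTC) does not match the top strand, and its reverse complement GAATTCAGAGGG does not match either.
With no annealing site for primer 2, no amplification occurs.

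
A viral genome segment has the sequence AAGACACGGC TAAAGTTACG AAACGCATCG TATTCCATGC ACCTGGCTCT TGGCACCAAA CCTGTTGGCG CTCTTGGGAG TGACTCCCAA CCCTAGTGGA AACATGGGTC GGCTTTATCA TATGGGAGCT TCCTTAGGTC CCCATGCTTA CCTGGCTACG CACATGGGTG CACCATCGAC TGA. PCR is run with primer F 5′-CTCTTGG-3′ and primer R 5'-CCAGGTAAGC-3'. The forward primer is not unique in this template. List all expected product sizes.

The forward primer CTCTTGG matches the top strand at positions 47–53, 71–77.
The reverse primer's reverse complement is GCTTACCTGG, matching at positions 146–155.
Each forward site pairs with the reverse site to give a product ending at position 155: sizes 109, 85 bp.

109 bp, 85 bp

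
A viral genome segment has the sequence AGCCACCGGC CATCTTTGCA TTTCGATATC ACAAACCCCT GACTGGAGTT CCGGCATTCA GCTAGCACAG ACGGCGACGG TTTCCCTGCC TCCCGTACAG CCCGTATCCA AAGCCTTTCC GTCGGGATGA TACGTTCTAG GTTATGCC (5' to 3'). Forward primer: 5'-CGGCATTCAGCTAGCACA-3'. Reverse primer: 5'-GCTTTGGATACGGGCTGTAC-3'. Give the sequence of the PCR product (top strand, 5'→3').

5'-CGGCATTCAGCTAGCACAGACGGCGACGGTTTCCCTGCCTCCCGTACAGCCCGTATCCAAAGC-3'

The forward primer matches the template at positions 52–69.
Reverse complement of the reverse primer: GTACAGCCCGTATCCAAAGC. This occurs on the top strand at positions 95–114.
The product is the template from position 52 through 114 (63 bp).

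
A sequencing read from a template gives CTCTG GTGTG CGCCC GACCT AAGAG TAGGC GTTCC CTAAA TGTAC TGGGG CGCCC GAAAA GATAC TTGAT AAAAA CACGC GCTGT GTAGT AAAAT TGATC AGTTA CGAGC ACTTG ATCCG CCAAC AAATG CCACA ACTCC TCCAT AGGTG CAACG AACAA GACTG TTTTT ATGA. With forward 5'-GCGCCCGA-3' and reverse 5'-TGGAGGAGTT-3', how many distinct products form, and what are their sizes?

The forward primer GCGCCCGA matches the top strand at positions 10–17, 50–57.
The reverse primer's reverse complement is AACTCCTCCA, matching at positions 135–144.
Each forward site pairs with the reverse site to give a product ending at position 144: sizes 135, 95 bp.

Two products: 135 bp, 95 bp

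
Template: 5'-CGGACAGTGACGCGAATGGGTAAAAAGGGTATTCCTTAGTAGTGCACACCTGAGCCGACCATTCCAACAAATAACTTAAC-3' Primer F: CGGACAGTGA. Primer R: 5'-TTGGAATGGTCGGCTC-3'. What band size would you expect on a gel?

67 bp

Scanning the template, CGGACAGTGA occurs at positions 1–10; this primer anneals to the bottom strand there with its 3' end pointing downstream.
Reverse complement of the reverse primer: GAGCCGACCATTCCAA. This occurs on the top strand at positions 52–67.
Amplicon spans positions 1–67: 67 bp.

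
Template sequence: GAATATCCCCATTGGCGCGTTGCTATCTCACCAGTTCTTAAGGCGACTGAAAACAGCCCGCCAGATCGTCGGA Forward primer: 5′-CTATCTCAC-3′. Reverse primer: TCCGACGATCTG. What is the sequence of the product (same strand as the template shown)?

5'-CTATCTCACCAGTTCTTAAGGCGACTGAAAACAGCCCGCCAGATCGTCGGA-3'

Forward primer CTATCTCAC is found on the top strand at positions 23–31.
The reverse primer's reverse complement is CAGATCGTCGGA, which matches the template at positions 62–73.
The product is the template from position 23 through 73 (51 bp).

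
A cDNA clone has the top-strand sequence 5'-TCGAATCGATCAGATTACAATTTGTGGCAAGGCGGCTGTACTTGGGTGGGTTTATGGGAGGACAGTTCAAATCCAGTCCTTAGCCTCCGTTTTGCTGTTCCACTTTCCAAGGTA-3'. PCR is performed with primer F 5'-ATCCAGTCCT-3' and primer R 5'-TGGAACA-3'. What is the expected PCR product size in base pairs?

32 bp

Forward primer ATCCAGTCCT is found on the top strand at positions 71–80.
Reverse complement of the reverse primer: TGTTCCA. This occurs on the top strand at positions 96–102.
Amplicon spans positions 71–102: 32 bp.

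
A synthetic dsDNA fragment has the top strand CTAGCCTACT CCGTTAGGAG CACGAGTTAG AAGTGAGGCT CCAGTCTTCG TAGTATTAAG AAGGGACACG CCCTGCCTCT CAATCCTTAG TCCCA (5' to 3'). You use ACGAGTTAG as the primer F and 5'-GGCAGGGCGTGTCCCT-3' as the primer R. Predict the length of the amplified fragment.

56 bp

Forward primer ACGAGTTAG is found on the top strand at positions 22–30.
The reverse primer's reverse complement is AGGGACACGCCCTGCC, which matches the template at positions 62–77.
The product runs from position 22 to position 77, so its length is 77 − 22 + 1 = 56 bp.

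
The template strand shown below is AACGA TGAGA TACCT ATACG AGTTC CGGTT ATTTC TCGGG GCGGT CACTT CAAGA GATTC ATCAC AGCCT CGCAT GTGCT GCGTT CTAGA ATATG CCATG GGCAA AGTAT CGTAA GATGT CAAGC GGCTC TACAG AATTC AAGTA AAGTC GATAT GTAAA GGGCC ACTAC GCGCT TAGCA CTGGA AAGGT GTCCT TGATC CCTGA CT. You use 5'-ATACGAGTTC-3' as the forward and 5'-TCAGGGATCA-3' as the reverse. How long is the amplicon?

The forward primer matches the template at positions 16–25.
Taking the reverse complement of TCAGGGATCA gives TGATCCCTGA, found at positions 196–205 on the template; the primer anneals here to the top strand with its 3' end pointing upstream.
Product length = (reverse-primer end) − (forward-primer start) + 1 = 205 − 16 + 1 = 190 bp.

190 bp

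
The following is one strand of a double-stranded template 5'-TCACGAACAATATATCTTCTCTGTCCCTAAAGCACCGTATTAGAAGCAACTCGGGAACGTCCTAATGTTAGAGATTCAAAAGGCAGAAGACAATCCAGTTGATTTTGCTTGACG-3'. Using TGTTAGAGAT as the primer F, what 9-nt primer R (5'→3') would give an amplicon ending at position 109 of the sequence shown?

The forward primer binds at positions 66–75; the product's 3' end on the top strand is position 109.
The reverse primer anneals to the top strand over positions 101–109, i.e. to GATTTTGCT.
Its sequence written 5'→3' is the reverse complement: AGCAAAATC.

5'-AGCAAAATC-3'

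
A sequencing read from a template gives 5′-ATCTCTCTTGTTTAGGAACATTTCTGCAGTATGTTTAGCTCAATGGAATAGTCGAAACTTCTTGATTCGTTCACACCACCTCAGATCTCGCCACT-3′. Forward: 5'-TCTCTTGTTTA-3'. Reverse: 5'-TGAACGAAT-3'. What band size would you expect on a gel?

Scanning the template, TCTCTTGTTTA occurs at positions 4–14; this primer anneals to the bottom strand there with its 3' end pointing downstream.
Taking the reverse complement of TGAACGAAT gives ATTCGTTCA, found at positions 65–73 on the template; the primer anneals here to the top strand with its 3' end pointing upstream.
Product length = (reverse-primer end) − (forward-primer start) + 1 = 73 − 4 + 1 = 70 bp.

70 bp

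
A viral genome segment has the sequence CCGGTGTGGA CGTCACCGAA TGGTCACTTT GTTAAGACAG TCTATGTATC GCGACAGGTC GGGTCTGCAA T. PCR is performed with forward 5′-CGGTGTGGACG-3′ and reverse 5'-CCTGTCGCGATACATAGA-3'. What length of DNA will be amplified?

57 bp

The forward primer matches the template at positions 2–12.
The reverse primer's reverse complement is TCTATGTATCGCGACAGG, which matches the template at positions 41–58.
Amplicon spans positions 2–58: 57 bp.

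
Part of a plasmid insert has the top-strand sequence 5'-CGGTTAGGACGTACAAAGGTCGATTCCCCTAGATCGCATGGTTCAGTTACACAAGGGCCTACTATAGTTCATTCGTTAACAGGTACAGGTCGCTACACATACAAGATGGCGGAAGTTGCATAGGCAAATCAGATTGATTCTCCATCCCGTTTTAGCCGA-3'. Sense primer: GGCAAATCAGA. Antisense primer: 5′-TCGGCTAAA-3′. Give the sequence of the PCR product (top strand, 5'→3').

Forward primer GGCAAATCAGA is found on the top strand at positions 123–133.
Taking the reverse complement of TCGGCTAAA gives TTTAGCCGA, found at positions 151–159 on the template; the primer anneals here to the top strand with its 3' end pointing upstream.
The product is the template from position 123 through 159 (37 bp).

5'-GGCAAATCAGATTGATTCTCCATCCCGTTTTAGCCGA-3'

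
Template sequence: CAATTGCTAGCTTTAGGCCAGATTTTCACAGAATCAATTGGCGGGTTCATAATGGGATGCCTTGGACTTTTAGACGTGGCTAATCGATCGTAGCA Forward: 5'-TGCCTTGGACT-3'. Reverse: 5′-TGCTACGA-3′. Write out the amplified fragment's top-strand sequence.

The forward primer matches the template at positions 58–68.
Taking the reverse complement of TGCTACGA gives TCGTAGCA, found at positions 88–95 on the template; the primer anneals here to the top strand with its 3' end pointing upstream.
The product is the template from position 58 through 95 (38 bp).

5'-TGCCTTGGACTTTTAGACGTGGCTAATCGATCGTAGCA-3'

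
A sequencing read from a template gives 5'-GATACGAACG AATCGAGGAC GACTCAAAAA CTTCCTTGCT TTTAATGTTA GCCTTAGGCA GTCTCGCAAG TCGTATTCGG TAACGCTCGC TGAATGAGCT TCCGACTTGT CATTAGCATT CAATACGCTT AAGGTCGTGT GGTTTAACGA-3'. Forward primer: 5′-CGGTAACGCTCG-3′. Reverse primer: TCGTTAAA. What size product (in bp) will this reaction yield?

73 bp

Forward primer CGGTAACGCTCG is found on the top strand at positions 78–89.
Taking the reverse complement of TCGTTAAA gives TTTAACGA, found at positions 143–150 on the template; the primer anneals here to the top strand with its 3' end pointing upstream.
Amplicon spans positions 78–150: 73 bp.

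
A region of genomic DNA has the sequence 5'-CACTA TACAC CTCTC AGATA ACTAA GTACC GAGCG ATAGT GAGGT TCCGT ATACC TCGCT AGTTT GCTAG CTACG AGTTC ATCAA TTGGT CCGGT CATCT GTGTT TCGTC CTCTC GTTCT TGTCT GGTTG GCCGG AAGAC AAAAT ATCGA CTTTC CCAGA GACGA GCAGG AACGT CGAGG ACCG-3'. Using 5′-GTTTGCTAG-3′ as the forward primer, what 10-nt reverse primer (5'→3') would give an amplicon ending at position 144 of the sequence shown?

The forward primer binds at positions 62–70; the product's 3' end on the top strand is position 144.
The reverse primer anneals to the top strand over positions 135–144, i.e. to GAAGACAAAA.
Its sequence written 5'→3' is the reverse complement: TTTTGTCTTC.

5'-TTTTGTCTTC-3'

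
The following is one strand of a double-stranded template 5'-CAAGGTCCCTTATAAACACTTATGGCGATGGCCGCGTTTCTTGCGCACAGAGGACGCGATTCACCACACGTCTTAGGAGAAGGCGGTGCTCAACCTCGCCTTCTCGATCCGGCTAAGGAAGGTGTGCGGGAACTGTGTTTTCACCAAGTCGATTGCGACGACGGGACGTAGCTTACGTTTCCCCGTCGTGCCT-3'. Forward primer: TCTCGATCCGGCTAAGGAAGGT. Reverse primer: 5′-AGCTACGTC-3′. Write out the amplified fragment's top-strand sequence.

5'-TCTCGATCCGGCTAAGGAAGGTGTGCGGGAACTGTGTTTTCACCAAGTCGATTGCGACGACGGGACGTAGCT-3'

Forward primer TCTCGATCCGGCTAAGGAAGGT is found on the top strand at positions 102–123.
Taking the reverse complement of AGCTACGTC gives GACGTAGCT, found at positions 165–173 on the template; the primer anneals here to the top strand with its 3' end pointing upstream.
The product is the template from position 102 through 173 (72 bp).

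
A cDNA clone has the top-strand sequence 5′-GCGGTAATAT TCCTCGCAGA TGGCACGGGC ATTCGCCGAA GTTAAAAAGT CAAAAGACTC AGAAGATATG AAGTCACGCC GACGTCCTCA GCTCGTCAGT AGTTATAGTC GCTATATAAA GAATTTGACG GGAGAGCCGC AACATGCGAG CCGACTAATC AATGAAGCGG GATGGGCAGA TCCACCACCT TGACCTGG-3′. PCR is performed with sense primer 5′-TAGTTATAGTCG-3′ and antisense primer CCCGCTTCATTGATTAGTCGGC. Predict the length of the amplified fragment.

Scanning the template, TAGTTATAGTCG occurs at positions 100–111; this primer anneals to the bottom strand there with its 3' end pointing downstream.
Reverse complement of the reverse primer: GCCGACTAATCAATGAAGCGGG. This occurs on the top strand at positions 150–171.
The product runs from position 100 to position 171, so its length is 171 − 100 + 1 = 72 bp.

72 bp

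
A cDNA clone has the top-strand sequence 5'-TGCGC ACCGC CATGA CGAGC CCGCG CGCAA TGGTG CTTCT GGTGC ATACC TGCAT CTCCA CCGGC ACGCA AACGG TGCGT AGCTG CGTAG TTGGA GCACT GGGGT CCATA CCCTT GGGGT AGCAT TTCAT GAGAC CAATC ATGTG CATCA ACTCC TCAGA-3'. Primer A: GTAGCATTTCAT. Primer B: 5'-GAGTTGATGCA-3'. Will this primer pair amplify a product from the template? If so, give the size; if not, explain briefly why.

Yes — a 36 bp product.

Primer A (GTAGCATTTCAT) matches the top strand at positions 119–130; it acts as a forward primer.
Primer B's reverse complement is TGCATCAACTC, matching the top strand at positions 144–154; it acts as a reverse primer.
The 3' ends face each other across positions 119–154, giving a 36 bp product.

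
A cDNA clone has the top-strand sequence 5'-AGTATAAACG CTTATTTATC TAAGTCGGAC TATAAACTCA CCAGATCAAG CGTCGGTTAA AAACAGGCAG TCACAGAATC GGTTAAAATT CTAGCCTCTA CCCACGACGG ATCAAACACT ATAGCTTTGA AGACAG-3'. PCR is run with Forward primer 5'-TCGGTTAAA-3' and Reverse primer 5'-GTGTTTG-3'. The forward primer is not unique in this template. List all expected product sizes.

67 bp, 41 bp

The forward primer TCGGTTAAA matches the top strand at positions 53–61, 79–87.
The reverse primer's reverse complement is CAAACAC, matching at positions 113–119.
Each forward site pairs with the reverse site to give a product ending at position 119: sizes 67, 41 bp.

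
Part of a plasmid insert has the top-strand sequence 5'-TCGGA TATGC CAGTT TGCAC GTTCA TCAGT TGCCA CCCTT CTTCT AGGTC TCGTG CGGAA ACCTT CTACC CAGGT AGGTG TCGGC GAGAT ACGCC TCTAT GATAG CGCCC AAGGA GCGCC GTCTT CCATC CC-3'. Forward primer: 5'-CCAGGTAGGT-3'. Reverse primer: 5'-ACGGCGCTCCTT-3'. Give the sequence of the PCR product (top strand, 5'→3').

Scanning the template, CCAGGTAGGT occurs at positions 70–79; this primer anneals to the bottom strand there with its 3' end pointing downstream.
Reverse complement of the reverse primer: AAGGAGCGCCGT. This occurs on the top strand at positions 111–122.
The product is the template from position 70 through 122 (53 bp).

5'-CCAGGTAGGTGTCGGCGAGATACGCCTCTATGATAGCGCCCAAGGAGCGCCGT-3'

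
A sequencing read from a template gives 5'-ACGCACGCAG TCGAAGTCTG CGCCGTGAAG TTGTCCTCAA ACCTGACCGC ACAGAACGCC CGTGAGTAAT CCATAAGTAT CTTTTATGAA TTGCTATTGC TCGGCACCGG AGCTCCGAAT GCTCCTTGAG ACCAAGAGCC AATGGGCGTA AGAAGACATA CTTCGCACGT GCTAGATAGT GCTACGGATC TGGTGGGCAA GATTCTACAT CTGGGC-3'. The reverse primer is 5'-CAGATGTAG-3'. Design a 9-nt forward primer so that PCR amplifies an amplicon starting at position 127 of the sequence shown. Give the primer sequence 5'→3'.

The reverse primer's reverse complement CTACATCTG matches the template at positions 205–213; the product starts at position 127.
The forward primer is identical to the top strand over positions 127–135: TGAGACCAA.

5'-TGAGACCAA-3'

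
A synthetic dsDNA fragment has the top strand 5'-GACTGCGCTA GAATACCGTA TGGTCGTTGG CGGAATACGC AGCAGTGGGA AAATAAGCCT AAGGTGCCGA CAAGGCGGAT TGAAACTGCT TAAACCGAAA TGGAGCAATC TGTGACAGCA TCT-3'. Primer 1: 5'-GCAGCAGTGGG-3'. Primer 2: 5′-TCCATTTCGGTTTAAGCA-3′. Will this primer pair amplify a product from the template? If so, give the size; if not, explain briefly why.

Primer 1 (GCAGCAGTGGG) matches the top strand at positions 39–49; it acts as a forward primer.
Primer 2's reverse complement is TGCTTAAACCGAAATGGA, matching the top strand at positions 87–104; it acts as a reverse primer.
The 3' ends face each other across positions 39–104, giving a 66 bp product.

Yes — a 66 bp product.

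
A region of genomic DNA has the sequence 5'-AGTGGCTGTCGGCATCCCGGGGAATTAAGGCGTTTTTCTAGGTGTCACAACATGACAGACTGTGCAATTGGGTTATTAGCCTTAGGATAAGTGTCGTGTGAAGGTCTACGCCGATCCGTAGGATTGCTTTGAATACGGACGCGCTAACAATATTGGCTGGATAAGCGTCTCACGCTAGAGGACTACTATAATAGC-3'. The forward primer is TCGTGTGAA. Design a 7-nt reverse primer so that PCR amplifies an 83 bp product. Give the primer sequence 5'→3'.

The forward primer binds at positions 94–102, so an 83 bp product ends at position 94 + 83 − 1 = 176.
The reverse primer anneals to the top strand over positions 170–176, i.e. to TCACGCT.
Its sequence written 5'→3' is the reverse complement: AGCGTGA.

5'-AGCGTGA-3'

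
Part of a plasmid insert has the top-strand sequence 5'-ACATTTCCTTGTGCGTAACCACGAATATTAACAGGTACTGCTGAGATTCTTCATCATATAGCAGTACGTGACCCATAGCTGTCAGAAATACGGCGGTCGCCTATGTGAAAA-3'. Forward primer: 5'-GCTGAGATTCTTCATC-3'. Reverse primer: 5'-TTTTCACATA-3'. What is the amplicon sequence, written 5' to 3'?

5'-GCTGAGATTCTTCATCATATAGCAGTACGTGACCCATAGCTGTCAGAAATACGGCGGTCGCCTATGTGAAAA-3'

Forward primer GCTGAGATTCTTCATC is found on the top strand at positions 40–55.
Taking the reverse complement of TTTTCACATA gives TATGTGAAAA, found at positions 102–111 on the template; the primer anneals here to the top strand with its 3' end pointing upstream.
The product is the template from position 40 through 111 (72 bp).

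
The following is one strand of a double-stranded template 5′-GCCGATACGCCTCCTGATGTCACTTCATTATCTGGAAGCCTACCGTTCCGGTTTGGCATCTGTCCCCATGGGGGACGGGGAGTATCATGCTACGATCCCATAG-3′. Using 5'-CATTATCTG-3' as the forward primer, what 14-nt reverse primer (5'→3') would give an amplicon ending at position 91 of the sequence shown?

5'-AGCATGATACTCCC-3'

The forward primer binds at positions 26–34; the product's 3' end on the top strand is position 91.
The reverse primer anneals to the top strand over positions 78–91, i.e. to GGGAGTATCATGCT.
Its sequence written 5'→3' is the reverse complement: AGCATGATACTCCC.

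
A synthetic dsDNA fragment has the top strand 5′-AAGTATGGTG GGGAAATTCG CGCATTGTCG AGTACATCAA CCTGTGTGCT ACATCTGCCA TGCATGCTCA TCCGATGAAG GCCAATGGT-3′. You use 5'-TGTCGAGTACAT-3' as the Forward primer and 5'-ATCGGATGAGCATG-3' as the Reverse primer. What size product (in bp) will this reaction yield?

Scanning the template, TGTCGAGTACAT occurs at positions 26–37; this primer anneals to the bottom strand there with its 3' end pointing downstream.
Reverse complement of the reverse primer: CATGCTCATCCGAT. This occurs on the top strand at positions 63–76.
The product runs from position 26 to position 76, so its length is 76 − 26 + 1 = 51 bp.

51 bp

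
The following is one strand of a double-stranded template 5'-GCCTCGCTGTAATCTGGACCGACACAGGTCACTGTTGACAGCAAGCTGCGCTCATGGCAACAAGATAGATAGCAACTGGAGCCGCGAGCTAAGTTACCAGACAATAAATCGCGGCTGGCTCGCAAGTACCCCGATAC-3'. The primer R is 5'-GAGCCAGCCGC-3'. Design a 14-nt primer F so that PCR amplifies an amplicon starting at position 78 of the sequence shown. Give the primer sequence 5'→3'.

5'-GGAGCCGCGAGCTA-3'

The reverse primer's reverse complement GCGGCTGGCTC matches the template at positions 111–121; the product starts at position 78.
The forward primer is identical to the top strand over positions 78–91: GGAGCCGCGAGCTA.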